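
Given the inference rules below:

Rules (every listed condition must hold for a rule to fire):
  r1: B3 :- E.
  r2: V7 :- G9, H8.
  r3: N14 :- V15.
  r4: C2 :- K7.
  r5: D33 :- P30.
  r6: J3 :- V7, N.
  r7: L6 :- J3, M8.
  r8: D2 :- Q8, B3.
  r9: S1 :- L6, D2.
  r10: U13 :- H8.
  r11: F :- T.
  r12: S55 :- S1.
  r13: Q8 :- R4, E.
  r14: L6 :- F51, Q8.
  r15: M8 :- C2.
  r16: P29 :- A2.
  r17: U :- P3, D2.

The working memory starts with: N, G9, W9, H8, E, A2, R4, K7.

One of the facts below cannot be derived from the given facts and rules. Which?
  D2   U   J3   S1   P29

U

[1] r1 [B3 :- E.]; r2 [V7 :- G9, H8.]; r4 [C2 :- K7.]; r10 [U13 :- H8.]; r13 [Q8 :- R4, E.]; r16 [P29 :- A2.]. ⇒ new: B3, V7, C2, U13, Q8, P29.
[2] r6 [J3 :- V7, N.]; r8 [D2 :- Q8, B3.]; r15 [M8 :- C2.]. ⇒ new: J3, D2, M8.
[3] r7 [L6 :- J3, M8.]. ⇒ new: L6.
[4] r9 [S1 :- L6, D2.]. ⇒ new: S1.
[5] r12 [S55 :- S1.]. ⇒ new: S55.
Derived: P29 (round 1), S1 (round 4), D2 (round 2), J3 (round 2). U never appears in any round.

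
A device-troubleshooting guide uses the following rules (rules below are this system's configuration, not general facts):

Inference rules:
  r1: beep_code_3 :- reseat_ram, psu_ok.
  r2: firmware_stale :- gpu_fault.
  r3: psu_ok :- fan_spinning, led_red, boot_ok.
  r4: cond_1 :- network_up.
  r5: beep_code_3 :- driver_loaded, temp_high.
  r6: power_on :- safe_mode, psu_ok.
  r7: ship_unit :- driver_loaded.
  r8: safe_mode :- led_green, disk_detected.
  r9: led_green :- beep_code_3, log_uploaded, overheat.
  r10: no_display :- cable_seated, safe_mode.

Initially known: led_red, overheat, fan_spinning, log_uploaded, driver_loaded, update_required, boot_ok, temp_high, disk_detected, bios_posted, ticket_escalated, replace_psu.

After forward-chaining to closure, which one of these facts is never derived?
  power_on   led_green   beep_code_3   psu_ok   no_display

Round 1 fires r3, r5, r7, giving psu_ok, beep_code_3, ship_unit.
Round 2 fires r9, giving led_green.
Round 3 fires r8, giving safe_mode.
Round 4 fires r6, giving power_on.
Derived: led_green (round 2), power_on (round 4), beep_code_3 (round 1), psu_ok (round 1). no_display never appears in any round.

no_display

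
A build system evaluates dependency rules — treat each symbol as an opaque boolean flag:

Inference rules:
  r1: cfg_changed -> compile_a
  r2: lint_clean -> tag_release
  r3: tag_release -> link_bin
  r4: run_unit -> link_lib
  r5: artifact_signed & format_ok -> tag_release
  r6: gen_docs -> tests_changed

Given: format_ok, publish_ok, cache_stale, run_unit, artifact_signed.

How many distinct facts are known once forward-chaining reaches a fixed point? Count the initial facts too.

Round 1 — r4, r5, derive link_lib, tag_release.
Round 2 — r3, derive link_bin.
Closure: {artifact_signed, cache_stale, format_ok, link_bin, link_lib, publish_ok, run_unit, tag_release} — 8 facts.

8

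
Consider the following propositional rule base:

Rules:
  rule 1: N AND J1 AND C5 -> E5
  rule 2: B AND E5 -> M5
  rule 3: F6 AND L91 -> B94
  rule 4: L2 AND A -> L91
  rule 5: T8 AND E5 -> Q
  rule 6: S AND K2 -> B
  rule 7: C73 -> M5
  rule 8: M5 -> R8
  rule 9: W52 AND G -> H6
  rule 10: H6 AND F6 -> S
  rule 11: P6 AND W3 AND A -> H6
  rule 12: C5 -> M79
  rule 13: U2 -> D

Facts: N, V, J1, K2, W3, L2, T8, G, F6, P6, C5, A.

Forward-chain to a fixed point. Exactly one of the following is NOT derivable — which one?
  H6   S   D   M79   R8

D

[1] rule 1 [N AND J1 AND C5 -> E5]; rule 4 [L2 AND A -> L91]; rule 11 [P6 AND W3 AND A -> H6]; rule 12 [C5 -> M79]. ⇒ new: E5, L91, H6, M79.
[2] rule 3 [F6 AND L91 -> B94]; rule 5 [T8 AND E5 -> Q]; rule 10 [H6 AND F6 -> S]. ⇒ new: B94, Q, S.
[3] rule 6 [S AND K2 -> B]. ⇒ new: B.
[4] rule 2 [B AND E5 -> M5]. ⇒ new: M5.
[5] rule 8 [M5 -> R8]. ⇒ new: R8.
Derived: M79 (round 1), S (round 2), H6 (round 1), R8 (round 5). D never appears in any round.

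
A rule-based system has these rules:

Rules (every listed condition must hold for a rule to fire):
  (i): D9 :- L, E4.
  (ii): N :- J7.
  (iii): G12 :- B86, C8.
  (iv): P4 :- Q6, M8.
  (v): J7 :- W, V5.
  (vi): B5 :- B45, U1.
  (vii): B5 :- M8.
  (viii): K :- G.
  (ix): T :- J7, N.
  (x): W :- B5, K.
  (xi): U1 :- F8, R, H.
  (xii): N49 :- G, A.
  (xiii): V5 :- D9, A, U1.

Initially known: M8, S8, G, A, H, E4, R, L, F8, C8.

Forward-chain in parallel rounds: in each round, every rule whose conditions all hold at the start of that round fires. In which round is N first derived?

4

[1] (i) [D9 :- L, E4.]; (vii) [B5 :- M8.]; (viii) [K :- G.]; (xi) [U1 :- F8, R, H.]; (xii) [N49 :- G, A.]. ⇒ new: D9, B5, K, U1, N49.
[2] (x) [W :- B5, K.]; (xiii) [V5 :- D9, A, U1.]. ⇒ new: W, V5.
[3] (v) [J7 :- W, V5.]. ⇒ new: J7.
[4] (ii) [N :- J7.]. ⇒ new: N.
N first appears in round 4.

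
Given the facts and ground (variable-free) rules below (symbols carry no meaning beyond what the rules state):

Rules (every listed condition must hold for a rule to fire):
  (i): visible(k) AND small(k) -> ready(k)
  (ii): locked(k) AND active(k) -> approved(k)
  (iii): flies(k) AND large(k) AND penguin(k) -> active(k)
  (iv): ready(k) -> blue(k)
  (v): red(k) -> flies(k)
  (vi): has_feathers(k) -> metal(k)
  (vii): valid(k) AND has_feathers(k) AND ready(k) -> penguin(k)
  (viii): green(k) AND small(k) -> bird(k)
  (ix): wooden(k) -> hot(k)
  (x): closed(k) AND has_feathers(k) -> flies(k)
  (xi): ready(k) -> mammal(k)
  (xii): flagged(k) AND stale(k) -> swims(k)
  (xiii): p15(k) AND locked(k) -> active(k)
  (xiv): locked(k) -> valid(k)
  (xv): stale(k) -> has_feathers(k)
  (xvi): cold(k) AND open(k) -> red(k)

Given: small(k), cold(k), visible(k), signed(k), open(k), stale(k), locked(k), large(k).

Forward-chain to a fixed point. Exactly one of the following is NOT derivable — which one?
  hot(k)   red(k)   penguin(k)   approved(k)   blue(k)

hot(k)

[1] (i) [visible(k) AND small(k) -> ready(k)]; (xiv) [locked(k) -> valid(k)]; (xv) [stale(k) -> has_feathers(k)]; (xvi) [cold(k) AND open(k) -> red(k)]. ⇒ new: ready(k), valid(k), has_feathers(k), red(k).
[2] (iv) [ready(k) -> blue(k)]; (v) [red(k) -> flies(k)]; (vi) [has_feathers(k) -> metal(k)]; (vii) [valid(k) AND has_feathers(k) AND ready(k) -> penguin(k)]; (xi) [ready(k) -> mammal(k)]. ⇒ new: blue(k), flies(k), metal(k), penguin(k), mammal(k).
[3] (iii) [flies(k) AND large(k) AND penguin(k) -> active(k)]. ⇒ new: active(k).
[4] (ii) [locked(k) AND active(k) -> approved(k)]. ⇒ new: approved(k).
Derived: red(k) (round 1), penguin(k) (round 2), approved(k) (round 4), blue(k) (round 2). hot(k) never appears in any round.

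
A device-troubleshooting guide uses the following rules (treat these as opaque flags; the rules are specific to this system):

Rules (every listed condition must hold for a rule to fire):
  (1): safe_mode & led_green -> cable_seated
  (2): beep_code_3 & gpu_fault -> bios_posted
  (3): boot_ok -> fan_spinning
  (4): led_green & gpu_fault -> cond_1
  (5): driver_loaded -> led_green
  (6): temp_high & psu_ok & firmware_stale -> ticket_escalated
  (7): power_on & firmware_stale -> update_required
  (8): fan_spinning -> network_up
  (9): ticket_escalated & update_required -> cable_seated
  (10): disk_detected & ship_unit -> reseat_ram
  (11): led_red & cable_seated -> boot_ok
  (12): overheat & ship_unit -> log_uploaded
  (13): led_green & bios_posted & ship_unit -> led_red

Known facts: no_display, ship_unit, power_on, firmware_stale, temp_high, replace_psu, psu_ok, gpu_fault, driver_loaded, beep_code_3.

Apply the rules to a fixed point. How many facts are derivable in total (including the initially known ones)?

Round 1: (2) [beep_code_3 & gpu_fault -> bios_posted]; (5) [driver_loaded -> led_green]; (6) [temp_high & psu_ok & firmware_stale -> ticket_escalated]; (7) [power_on & firmware_stale -> update_required]. New: bios_posted, led_green, ticket_escalated, update_required.
Round 2: (4) [led_green & gpu_fault -> cond_1]; (9) [ticket_escalated & update_required -> cable_seated]; (13) [led_green & bios_posted & ship_unit -> led_red]. New: cond_1, cable_seated, led_red.
Round 3: (11) [led_red & cable_seated -> boot_ok]. New: boot_ok.
Round 4: (3) [boot_ok -> fan_spinning]. New: fan_spinning.
Round 5: (8) [fan_spinning -> network_up]. New: network_up.
Closure: {beep_code_3, bios_posted, boot_ok, cable_seated, cond_1, driver_loaded, fan_spinning, firmware_stale, gpu_fault, led_green, led_red, network_up, no_display, power_on, psu_ok, replace_psu, ship_unit, temp_high, ticket_escalated, update_required} — 20 facts.

20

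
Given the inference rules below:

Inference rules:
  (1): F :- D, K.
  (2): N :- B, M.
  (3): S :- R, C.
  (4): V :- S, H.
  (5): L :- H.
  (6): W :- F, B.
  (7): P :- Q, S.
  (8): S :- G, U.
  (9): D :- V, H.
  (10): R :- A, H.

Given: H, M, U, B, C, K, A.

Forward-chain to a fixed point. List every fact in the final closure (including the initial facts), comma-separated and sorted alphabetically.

Round 1: (2) [N :- B, M.]; (5) [L :- H.]; (10) [R :- A, H.]. New: N, L, R.
Round 2: (3) [S :- R, C.]. New: S.
Round 3: (4) [V :- S, H.]. New: V.
Round 4: (9) [D :- V, H.]. New: D.
Round 5: (1) [F :- D, K.]. New: F.
Round 6: (6) [W :- F, B.]. New: W.

A, B, C, D, F, H, K, L, M, N, R, S, U, V, W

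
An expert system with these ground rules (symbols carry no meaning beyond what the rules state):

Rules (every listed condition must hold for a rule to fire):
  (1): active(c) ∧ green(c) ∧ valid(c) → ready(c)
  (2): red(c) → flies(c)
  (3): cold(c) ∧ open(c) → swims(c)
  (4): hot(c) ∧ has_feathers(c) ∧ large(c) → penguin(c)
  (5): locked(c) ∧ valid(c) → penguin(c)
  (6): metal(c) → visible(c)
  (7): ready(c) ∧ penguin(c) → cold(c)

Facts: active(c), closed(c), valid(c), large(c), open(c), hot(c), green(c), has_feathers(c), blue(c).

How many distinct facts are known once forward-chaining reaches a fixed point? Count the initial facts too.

Round 1: (1) [active(c) ∧ green(c) ∧ valid(c) → ready(c)]; (4) [hot(c) ∧ has_feathers(c) ∧ large(c) → penguin(c)]. New: ready(c), penguin(c).
Round 2: (7) [ready(c) ∧ penguin(c) → cold(c)]. New: cold(c).
Round 3: (3) [cold(c) ∧ open(c) → swims(c)]. New: swims(c).
Closure: {active(c), blue(c), closed(c), cold(c), green(c), has_feathers(c), hot(c), large(c), open(c), penguin(c), ready(c), swims(c), valid(c)} — 13 facts.

13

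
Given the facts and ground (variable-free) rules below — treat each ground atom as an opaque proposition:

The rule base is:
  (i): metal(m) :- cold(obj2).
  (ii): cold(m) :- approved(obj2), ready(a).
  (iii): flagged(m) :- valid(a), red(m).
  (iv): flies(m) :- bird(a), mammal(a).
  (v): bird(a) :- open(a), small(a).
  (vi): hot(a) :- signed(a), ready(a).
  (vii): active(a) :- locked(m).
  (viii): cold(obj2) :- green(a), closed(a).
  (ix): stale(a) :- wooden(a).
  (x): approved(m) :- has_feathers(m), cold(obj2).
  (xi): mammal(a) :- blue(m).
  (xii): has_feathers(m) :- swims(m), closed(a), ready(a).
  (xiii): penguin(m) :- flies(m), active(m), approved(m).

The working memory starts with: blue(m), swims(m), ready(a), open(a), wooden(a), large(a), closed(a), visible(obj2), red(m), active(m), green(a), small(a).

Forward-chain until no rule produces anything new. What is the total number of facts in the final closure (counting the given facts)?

Round 1 — (v), (viii), (ix), (xi), (xii), derive bird(a), cold(obj2), stale(a), mammal(a), has_feathers(m).
Round 2 — (i), (iv), (x), derive metal(m), flies(m), approved(m).
Round 3 — (xiii), derive penguin(m).
Closure: {active(m), approved(m), bird(a), blue(m), closed(a), cold(obj2), flies(m), green(a), has_feathers(m), large(a), mammal(a), metal(m), open(a), penguin(m), ready(a), red(m), small(a), stale(a), swims(m), visible(obj2), wooden(a)} — 21 facts.

21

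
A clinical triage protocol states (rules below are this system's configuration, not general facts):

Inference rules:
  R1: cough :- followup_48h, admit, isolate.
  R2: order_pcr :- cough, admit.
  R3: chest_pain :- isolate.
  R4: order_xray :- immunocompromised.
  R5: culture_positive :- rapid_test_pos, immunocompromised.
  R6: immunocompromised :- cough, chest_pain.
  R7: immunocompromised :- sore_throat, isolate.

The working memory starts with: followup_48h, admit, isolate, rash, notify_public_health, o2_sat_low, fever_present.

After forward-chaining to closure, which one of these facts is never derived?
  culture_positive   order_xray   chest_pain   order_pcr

Round 1 — R1, R3, derive cough, chest_pain.
Round 2 — R2, R6, derive order_pcr, immunocompromised.
Round 3 — R4, derive order_xray.
Derived: order_pcr (round 2), chest_pain (round 1), order_xray (round 3). culture_positive never appears in any round.

culture_positive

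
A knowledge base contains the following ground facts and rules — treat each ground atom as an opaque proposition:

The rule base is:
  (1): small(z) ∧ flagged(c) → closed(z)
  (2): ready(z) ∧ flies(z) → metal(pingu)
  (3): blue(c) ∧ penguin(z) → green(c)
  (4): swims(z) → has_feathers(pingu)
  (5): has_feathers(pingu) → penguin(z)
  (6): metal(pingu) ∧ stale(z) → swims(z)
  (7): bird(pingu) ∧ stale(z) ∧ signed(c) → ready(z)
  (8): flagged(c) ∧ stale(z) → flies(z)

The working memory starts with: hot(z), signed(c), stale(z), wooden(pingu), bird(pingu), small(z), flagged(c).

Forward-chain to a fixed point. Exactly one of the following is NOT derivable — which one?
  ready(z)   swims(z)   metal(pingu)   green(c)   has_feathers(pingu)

green(c)

Round 1 — (1), (7), (8), derive closed(z), ready(z), flies(z).
Round 2 — (2), derive metal(pingu).
Round 3 — (6), derive swims(z).
Round 4 — (4), derive has_feathers(pingu).
Round 5 — (5), derive penguin(z).
Derived: ready(z) (round 1), swims(z) (round 3), has_feathers(pingu) (round 4), metal(pingu) (round 2). green(c) never appears in any round.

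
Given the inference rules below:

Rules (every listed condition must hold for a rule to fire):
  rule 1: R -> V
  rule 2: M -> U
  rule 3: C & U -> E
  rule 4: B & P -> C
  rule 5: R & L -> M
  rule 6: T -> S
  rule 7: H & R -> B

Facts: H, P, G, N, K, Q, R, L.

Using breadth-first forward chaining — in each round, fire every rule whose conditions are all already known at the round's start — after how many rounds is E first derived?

3

Round 1: rule 1 [R -> V]; rule 5 [R & L -> M]; rule 7 [H & R -> B]. Adds V, M, B.
Round 2: rule 2 [M -> U]; rule 4 [B & P -> C]. Adds U, C.
Round 3: rule 3 [C & U -> E]. Adds E.
E first appears in round 3.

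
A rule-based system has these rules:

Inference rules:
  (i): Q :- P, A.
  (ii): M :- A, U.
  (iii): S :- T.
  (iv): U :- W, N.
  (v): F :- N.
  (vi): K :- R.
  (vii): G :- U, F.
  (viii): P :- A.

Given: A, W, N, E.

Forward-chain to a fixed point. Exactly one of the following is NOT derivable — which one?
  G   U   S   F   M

[1] (iv) [U :- W, N.]; (v) [F :- N.]; (viii) [P :- A.]. ⇒ new: U, F, P.
[2] (i) [Q :- P, A.]; (ii) [M :- A, U.]; (vii) [G :- U, F.]. ⇒ new: Q, M, G.
Derived: U (round 1), F (round 1), G (round 2), M (round 2). S never appears in any round.

S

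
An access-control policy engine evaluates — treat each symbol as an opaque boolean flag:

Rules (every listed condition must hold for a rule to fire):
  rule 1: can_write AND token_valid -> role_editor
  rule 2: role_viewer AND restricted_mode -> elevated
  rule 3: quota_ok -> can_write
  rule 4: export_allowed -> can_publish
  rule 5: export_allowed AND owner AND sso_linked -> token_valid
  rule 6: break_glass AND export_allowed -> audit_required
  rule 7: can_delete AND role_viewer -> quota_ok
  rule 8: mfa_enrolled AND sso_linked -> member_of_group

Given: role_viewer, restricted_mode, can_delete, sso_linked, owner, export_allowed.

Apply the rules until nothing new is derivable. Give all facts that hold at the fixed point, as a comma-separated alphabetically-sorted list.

Round 1 — rule 2, rule 4, rule 5, rule 7, derive elevated, can_publish, token_valid, quota_ok.
Round 2 — rule 3, derive can_write.
Round 3 — rule 1, derive role_editor.

can_delete, can_publish, can_write, elevated, export_allowed, owner, quota_ok, restricted_mode, role_editor, role_viewer, sso_linked, token_valid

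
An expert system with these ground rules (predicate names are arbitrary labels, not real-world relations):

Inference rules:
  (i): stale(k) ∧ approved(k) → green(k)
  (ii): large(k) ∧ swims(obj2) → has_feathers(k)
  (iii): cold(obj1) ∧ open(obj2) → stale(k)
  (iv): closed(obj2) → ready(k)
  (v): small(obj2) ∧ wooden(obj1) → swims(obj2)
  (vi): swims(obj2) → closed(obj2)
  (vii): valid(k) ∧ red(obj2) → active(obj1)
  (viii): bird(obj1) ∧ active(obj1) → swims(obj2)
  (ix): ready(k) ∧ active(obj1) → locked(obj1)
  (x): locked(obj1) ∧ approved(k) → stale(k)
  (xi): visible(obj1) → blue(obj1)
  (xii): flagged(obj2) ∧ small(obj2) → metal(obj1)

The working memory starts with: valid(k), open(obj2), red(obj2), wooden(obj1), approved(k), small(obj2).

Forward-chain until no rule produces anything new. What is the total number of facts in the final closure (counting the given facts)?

13

Round 1: (v) [small(obj2) ∧ wooden(obj1) → swims(obj2)]; (vii) [valid(k) ∧ red(obj2) → active(obj1)]. New: swims(obj2), active(obj1).
Round 2: (vi) [swims(obj2) → closed(obj2)]. New: closed(obj2).
Round 3: (iv) [closed(obj2) → ready(k)]. New: ready(k).
Round 4: (ix) [ready(k) ∧ active(obj1) → locked(obj1)]. New: locked(obj1).
Round 5: (x) [locked(obj1) ∧ approved(k) → stale(k)]. New: stale(k).
Round 6: (i) [stale(k) ∧ approved(k) → green(k)]. New: green(k).
Closure: {active(obj1), approved(k), closed(obj2), green(k), locked(obj1), open(obj2), ready(k), red(obj2), small(obj2), stale(k), swims(obj2), valid(k), wooden(obj1)} — 13 facts.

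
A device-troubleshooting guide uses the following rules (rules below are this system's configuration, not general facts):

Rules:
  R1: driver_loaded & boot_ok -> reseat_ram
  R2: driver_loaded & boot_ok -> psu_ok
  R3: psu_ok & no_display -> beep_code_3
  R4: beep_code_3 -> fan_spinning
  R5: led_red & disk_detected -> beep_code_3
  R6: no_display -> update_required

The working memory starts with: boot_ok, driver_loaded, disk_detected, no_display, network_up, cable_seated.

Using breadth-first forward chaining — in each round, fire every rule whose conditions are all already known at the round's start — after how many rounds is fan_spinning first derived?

Round 1 fires R1, R2, R6, giving reseat_ram, psu_ok, update_required.
Round 2 fires R3, giving beep_code_3.
Round 3 fires R4, giving fan_spinning.
fan_spinning first appears in round 3.

3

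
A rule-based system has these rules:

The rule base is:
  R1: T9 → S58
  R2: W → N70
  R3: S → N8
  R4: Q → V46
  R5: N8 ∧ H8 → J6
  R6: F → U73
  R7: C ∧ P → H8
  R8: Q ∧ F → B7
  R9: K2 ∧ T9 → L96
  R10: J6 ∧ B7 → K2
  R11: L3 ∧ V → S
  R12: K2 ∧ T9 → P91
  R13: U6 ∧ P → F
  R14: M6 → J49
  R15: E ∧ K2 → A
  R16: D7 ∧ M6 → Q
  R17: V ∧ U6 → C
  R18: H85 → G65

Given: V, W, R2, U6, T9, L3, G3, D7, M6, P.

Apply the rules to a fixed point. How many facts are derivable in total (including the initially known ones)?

[1] R1 [T9 → S58]; R2 [W → N70]; R11 [L3 ∧ V → S]; R13 [U6 ∧ P → F]; R14 [M6 → J49]; R16 [D7 ∧ M6 → Q]; R17 [V ∧ U6 → C]. ⇒ new: S58, N70, S, F, J49, Q, C.
[2] R3 [S → N8]; R4 [Q → V46]; R6 [F → U73]; R7 [C ∧ P → H8]; R8 [Q ∧ F → B7]. ⇒ new: N8, V46, U73, H8, B7.
[3] R5 [N8 ∧ H8 → J6]. ⇒ new: J6.
[4] R10 [J6 ∧ B7 → K2]. ⇒ new: K2.
[5] R9 [K2 ∧ T9 → L96]; R12 [K2 ∧ T9 → P91]. ⇒ new: L96, P91.
Closure: {B7, C, D7, F, G3, H8, J49, J6, K2, L3, L96, M6, N70, N8, P, P91, Q, R2, S, S58, T9, U6, U73, V, V46, W} — 26 facts.

26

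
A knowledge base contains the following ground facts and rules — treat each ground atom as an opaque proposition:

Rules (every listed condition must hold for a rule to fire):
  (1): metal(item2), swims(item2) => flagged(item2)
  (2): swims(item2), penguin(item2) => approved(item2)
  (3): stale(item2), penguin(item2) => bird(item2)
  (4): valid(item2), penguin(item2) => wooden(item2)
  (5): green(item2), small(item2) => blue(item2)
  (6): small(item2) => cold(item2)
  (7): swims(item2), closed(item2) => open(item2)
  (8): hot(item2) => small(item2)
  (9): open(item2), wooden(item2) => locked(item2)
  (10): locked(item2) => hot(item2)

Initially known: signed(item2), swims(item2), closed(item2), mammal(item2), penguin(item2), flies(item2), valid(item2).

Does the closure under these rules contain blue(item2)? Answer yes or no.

Round 1 fires (2), (4), (7), giving approved(item2), wooden(item2), open(item2).
Round 2 fires (9), giving locked(item2).
Round 3 fires (10), giving hot(item2).
Round 4 fires (8), giving small(item2).
Round 5 fires (6), giving cold(item2).
Fixed point reached. blue(item2) is concluded only by (5); (5) needs green(item2) (never derived).

no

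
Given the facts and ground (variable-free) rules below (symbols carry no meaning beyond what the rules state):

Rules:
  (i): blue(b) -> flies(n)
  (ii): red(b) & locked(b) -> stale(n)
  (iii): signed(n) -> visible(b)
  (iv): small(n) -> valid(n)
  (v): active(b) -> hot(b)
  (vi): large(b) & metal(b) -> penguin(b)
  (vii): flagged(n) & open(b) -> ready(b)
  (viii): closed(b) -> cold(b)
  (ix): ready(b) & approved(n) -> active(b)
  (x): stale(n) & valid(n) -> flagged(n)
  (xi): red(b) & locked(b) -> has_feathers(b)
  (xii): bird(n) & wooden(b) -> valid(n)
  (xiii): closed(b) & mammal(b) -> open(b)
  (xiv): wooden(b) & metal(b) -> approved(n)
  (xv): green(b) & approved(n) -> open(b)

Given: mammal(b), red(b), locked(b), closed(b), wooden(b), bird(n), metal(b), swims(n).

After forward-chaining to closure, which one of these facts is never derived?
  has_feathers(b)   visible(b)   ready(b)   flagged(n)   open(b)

visible(b)

Round 1 fires (ii), (viii), (xi), (xii), (xiii), (xiv), giving stale(n), cold(b), has_feathers(b), valid(n), open(b), approved(n).
Round 2 fires (x), giving flagged(n).
Round 3 fires (vii), giving ready(b).
Round 4 fires (ix), giving active(b).
Round 5 fires (v), giving hot(b).
Derived: open(b) (round 1), ready(b) (round 3), flagged(n) (round 2), has_feathers(b) (round 1). visible(b) never appears in any round.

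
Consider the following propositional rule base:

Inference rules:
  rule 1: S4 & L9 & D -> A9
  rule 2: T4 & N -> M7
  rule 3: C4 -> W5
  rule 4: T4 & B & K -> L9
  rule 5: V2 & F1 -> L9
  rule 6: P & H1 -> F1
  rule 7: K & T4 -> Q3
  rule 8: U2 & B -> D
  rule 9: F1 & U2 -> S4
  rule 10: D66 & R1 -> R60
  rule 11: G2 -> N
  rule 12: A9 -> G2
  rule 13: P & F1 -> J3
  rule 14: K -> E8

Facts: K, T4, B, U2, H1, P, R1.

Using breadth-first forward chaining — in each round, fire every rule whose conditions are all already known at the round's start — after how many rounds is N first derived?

Round 1: rule 4 [T4 & B & K -> L9]; rule 6 [P & H1 -> F1]; rule 7 [K & T4 -> Q3]; rule 8 [U2 & B -> D]; rule 14 [K -> E8]. Adds L9, F1, Q3, D, E8.
Round 2: rule 9 [F1 & U2 -> S4]; rule 13 [P & F1 -> J3]. Adds S4, J3.
Round 3: rule 1 [S4 & L9 & D -> A9]. Adds A9.
Round 4: rule 12 [A9 -> G2]. Adds G2.
Round 5: rule 11 [G2 -> N]. Adds N.
N first appears in round 5.

5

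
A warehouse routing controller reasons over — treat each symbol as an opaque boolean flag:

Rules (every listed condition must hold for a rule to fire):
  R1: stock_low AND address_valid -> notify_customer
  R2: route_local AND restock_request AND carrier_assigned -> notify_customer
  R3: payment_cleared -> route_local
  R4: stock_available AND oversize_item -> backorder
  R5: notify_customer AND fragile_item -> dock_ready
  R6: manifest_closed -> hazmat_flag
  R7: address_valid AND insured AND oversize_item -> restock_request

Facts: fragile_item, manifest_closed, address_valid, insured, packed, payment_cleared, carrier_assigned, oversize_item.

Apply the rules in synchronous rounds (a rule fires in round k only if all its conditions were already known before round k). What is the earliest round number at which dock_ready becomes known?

Round 1: R3 [payment_cleared -> route_local]; R6 [manifest_closed -> hazmat_flag]; R7 [address_valid AND insured AND oversize_item -> restock_request]. New: route_local, hazmat_flag, restock_request.
Round 2: R2 [route_local AND restock_request AND carrier_assigned -> notify_customer]. New: notify_customer.
Round 3: R5 [notify_customer AND fragile_item -> dock_ready]. New: dock_ready.
dock_ready first appears in round 3.

3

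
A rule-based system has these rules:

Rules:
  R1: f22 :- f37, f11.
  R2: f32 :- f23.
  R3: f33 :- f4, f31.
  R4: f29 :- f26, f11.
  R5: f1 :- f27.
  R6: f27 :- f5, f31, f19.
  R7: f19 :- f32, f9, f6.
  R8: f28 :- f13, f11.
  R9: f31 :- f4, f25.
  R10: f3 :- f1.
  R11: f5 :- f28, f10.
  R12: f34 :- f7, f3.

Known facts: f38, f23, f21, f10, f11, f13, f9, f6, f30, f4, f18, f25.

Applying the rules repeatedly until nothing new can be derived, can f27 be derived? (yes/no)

yes

Round 1 — R2, R8, R9, derive f32, f28, f31.
Round 2 — R3, R7, R11, derive f33, f19, f5.
Round 3 — R6, derive f27.
Round 4 — R5, derive f1.
Round 5 — R10, derive f3.
f27 appears in round 3, so it is derivable.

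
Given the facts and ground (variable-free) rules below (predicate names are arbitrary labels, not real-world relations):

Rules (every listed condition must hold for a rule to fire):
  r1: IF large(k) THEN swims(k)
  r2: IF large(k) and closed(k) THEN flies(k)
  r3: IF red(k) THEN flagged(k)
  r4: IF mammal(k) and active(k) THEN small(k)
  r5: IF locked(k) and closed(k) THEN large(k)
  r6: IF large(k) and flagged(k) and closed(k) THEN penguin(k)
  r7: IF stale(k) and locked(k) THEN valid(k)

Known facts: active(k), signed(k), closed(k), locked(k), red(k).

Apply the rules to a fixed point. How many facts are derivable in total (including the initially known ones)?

10

[1] r3 [IF red(k) THEN flagged(k)]; r5 [IF locked(k) and closed(k) THEN large(k)]. ⇒ new: flagged(k), large(k).
[2] r1 [IF large(k) THEN swims(k)]; r2 [IF large(k) and closed(k) THEN flies(k)]; r6 [IF large(k) and flagged(k) and closed(k) THEN penguin(k)]. ⇒ new: swims(k), flies(k), penguin(k).
Closure: {active(k), closed(k), flagged(k), flies(k), large(k), locked(k), penguin(k), red(k), signed(k), swims(k)} — 10 facts.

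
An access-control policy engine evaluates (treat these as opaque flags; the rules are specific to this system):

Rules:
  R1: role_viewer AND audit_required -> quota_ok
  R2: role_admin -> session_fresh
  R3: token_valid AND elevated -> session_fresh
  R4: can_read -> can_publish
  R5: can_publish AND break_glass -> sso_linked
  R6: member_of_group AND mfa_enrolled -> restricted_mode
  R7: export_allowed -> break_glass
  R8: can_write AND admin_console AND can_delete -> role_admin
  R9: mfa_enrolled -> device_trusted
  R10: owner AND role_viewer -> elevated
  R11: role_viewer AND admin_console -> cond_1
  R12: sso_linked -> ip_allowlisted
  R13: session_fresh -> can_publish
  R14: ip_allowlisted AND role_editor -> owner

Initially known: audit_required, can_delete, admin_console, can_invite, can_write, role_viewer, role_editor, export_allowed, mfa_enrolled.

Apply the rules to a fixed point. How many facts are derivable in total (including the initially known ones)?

Round 1 fires R1, R7, R8, R9, R11, giving quota_ok, break_glass, role_admin, device_trusted, cond_1.
Round 2 fires R2, giving session_fresh.
Round 3 fires R13, giving can_publish.
Round 4 fires R5, giving sso_linked.
Round 5 fires R12, giving ip_allowlisted.
Round 6 fires R14, giving owner.
Round 7 fires R10, giving elevated.
Closure: {admin_console, audit_required, break_glass, can_delete, can_invite, can_publish, can_write, cond_1, device_trusted, elevated, export_allowed, ip_allowlisted, mfa_enrolled, owner, quota_ok, role_admin, role_editor, role_viewer, session_fresh, sso_linked} — 20 facts.

20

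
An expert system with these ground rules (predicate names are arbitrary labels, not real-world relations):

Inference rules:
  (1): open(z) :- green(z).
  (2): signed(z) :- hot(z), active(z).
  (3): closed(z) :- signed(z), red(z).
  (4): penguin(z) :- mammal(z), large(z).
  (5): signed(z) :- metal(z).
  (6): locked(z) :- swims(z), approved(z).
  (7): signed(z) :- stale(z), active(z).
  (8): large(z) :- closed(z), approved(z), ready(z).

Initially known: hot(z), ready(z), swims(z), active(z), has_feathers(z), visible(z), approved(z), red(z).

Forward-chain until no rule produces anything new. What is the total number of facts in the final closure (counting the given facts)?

12

Round 1 fires (2), (6), giving signed(z), locked(z).
Round 2 fires (3), giving closed(z).
Round 3 fires (8), giving large(z).
Closure: {active(z), approved(z), closed(z), has_feathers(z), hot(z), large(z), locked(z), ready(z), red(z), signed(z), swims(z), visible(z)} — 12 facts.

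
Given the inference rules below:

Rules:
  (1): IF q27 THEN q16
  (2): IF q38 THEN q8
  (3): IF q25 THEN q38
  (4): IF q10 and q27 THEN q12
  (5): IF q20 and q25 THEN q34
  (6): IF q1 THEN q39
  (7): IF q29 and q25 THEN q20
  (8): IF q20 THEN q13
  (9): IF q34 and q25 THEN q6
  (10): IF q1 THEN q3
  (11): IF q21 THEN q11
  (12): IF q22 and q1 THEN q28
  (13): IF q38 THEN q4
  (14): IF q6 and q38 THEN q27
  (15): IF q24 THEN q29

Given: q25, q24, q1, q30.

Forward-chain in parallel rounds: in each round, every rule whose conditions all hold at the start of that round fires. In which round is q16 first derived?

[1] (3) [IF q25 THEN q38]; (6) [IF q1 THEN q39]; (10) [IF q1 THEN q3]; (15) [IF q24 THEN q29]. ⇒ new: q38, q39, q3, q29.
[2] (2) [IF q38 THEN q8]; (7) [IF q29 and q25 THEN q20]; (13) [IF q38 THEN q4]. ⇒ new: q8, q20, q4.
[3] (5) [IF q20 and q25 THEN q34]; (8) [IF q20 THEN q13]. ⇒ new: q34, q13.
[4] (9) [IF q34 and q25 THEN q6]. ⇒ new: q6.
[5] (14) [IF q6 and q38 THEN q27]. ⇒ new: q27.
[6] (1) [IF q27 THEN q16]. ⇒ new: q16.
q16 first appears in round 6.

6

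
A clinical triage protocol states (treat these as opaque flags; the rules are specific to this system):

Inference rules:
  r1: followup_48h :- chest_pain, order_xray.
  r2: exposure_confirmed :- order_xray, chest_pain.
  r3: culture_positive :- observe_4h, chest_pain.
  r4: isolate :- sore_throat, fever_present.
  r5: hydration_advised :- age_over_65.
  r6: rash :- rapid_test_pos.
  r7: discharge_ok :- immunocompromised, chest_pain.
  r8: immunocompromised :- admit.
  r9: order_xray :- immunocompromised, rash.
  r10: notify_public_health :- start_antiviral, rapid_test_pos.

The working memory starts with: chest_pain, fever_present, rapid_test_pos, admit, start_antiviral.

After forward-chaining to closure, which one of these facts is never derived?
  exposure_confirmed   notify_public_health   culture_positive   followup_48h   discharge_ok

culture_positive

Round 1 — r6, r8, r10, derive rash, immunocompromised, notify_public_health.
Round 2 — r7, r9, derive discharge_ok, order_xray.
Round 3 — r1, r2, derive followup_48h, exposure_confirmed.
Derived: notify_public_health (round 1), exposure_confirmed (round 3), discharge_ok (round 2), followup_48h (round 3). culture_positive never appears in any round.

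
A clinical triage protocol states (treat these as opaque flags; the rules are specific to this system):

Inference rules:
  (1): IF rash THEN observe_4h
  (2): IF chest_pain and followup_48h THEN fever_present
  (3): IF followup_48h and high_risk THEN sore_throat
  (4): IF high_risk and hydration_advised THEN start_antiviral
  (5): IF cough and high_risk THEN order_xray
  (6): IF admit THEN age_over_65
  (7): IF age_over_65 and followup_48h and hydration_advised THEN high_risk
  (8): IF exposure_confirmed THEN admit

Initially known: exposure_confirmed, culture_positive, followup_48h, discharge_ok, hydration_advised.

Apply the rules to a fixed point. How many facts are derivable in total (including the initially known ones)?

10

Round 1 — (8), derive admit.
Round 2 — (6), derive age_over_65.
Round 3 — (7), derive high_risk.
Round 4 — (3), (4), derive sore_throat, start_antiviral.
Closure: {admit, age_over_65, culture_positive, discharge_ok, exposure_confirmed, followup_48h, high_risk, hydration_advised, sore_throat, start_antiviral} — 10 facts.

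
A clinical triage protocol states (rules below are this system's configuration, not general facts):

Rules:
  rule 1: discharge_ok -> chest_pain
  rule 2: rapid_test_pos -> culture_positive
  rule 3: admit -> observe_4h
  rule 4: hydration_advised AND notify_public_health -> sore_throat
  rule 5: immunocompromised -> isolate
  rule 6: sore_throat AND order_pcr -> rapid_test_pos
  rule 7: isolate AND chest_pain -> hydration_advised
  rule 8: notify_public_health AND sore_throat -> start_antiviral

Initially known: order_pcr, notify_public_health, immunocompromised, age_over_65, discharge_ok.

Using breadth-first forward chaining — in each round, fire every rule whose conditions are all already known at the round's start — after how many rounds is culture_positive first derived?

Round 1: rule 1 [discharge_ok -> chest_pain]; rule 5 [immunocompromised -> isolate]. New: chest_pain, isolate.
Round 2: rule 7 [isolate AND chest_pain -> hydration_advised]. New: hydration_advised.
Round 3: rule 4 [hydration_advised AND notify_public_health -> sore_throat]. New: sore_throat.
Round 4: rule 6 [sore_throat AND order_pcr -> rapid_test_pos]; rule 8 [notify_public_health AND sore_throat -> start_antiviral]. New: rapid_test_pos, start_antiviral.
Round 5: rule 2 [rapid_test_pos -> culture_positive]. New: culture_positive.
culture_positive first appears in round 5.

5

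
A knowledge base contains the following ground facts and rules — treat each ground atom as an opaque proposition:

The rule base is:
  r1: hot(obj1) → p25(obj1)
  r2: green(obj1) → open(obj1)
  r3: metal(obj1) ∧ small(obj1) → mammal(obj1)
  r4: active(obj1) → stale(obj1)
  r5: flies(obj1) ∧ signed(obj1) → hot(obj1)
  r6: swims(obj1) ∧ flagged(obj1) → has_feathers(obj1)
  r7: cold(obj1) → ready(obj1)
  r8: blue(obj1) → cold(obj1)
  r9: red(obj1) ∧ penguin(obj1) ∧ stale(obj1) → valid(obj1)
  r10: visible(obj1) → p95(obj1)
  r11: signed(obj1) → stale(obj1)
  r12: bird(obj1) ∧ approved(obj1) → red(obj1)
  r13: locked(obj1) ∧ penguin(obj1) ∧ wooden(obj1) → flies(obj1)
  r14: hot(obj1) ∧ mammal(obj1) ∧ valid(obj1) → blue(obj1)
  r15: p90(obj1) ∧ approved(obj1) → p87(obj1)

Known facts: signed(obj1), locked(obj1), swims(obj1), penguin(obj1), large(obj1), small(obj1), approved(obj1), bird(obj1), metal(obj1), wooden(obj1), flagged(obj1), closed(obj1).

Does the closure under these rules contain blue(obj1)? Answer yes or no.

Round 1: r3 [metal(obj1) ∧ small(obj1) → mammal(obj1)]; r6 [swims(obj1) ∧ flagged(obj1) → has_feathers(obj1)]; r11 [signed(obj1) → stale(obj1)]; r12 [bird(obj1) ∧ approved(obj1) → red(obj1)]; r13 [locked(obj1) ∧ penguin(obj1) ∧ wooden(obj1) → flies(obj1)]. New: mammal(obj1), has_feathers(obj1), stale(obj1), red(obj1), flies(obj1).
Round 2: r5 [flies(obj1) ∧ signed(obj1) → hot(obj1)]; r9 [red(obj1) ∧ penguin(obj1) ∧ stale(obj1) → valid(obj1)]. New: hot(obj1), valid(obj1).
Round 3: r1 [hot(obj1) → p25(obj1)]; r14 [hot(obj1) ∧ mammal(obj1) ∧ valid(obj1) → blue(obj1)]. New: p25(obj1), blue(obj1).
Round 4: r8 [blue(obj1) → cold(obj1)]. New: cold(obj1).
Round 5: r7 [cold(obj1) → ready(obj1)]. New: ready(obj1).
blue(obj1) appears in round 3, so it is derivable.

yes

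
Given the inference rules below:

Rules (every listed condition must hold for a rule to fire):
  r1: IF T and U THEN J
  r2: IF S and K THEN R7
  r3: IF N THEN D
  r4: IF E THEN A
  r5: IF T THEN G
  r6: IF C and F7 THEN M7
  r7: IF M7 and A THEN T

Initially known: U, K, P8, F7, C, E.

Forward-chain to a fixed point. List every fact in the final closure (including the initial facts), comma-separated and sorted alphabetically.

A, C, E, F7, G, J, K, M7, P8, T, U

[1] r4 [IF E THEN A]; r6 [IF C and F7 THEN M7]. ⇒ new: A, M7.
[2] r7 [IF M7 and A THEN T]. ⇒ new: T.
[3] r1 [IF T and U THEN J]; r5 [IF T THEN G]. ⇒ new: J, G.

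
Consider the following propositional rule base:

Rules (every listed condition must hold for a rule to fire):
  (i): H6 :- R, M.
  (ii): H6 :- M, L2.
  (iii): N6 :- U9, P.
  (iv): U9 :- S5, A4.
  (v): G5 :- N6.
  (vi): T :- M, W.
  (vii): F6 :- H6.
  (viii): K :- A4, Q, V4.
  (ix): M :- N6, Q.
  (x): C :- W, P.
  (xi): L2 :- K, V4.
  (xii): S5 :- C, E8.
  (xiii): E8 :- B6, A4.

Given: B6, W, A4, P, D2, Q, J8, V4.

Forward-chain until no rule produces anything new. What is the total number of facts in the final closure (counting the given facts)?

[1] (viii) [K :- A4, Q, V4.]; (x) [C :- W, P.]; (xiii) [E8 :- B6, A4.]. ⇒ new: K, C, E8.
[2] (xi) [L2 :- K, V4.]; (xii) [S5 :- C, E8.]. ⇒ new: L2, S5.
[3] (iv) [U9 :- S5, A4.]. ⇒ new: U9.
[4] (iii) [N6 :- U9, P.]. ⇒ new: N6.
[5] (v) [G5 :- N6.]; (ix) [M :- N6, Q.]. ⇒ new: G5, M.
[6] (ii) [H6 :- M, L2.]; (vi) [T :- M, W.]. ⇒ new: H6, T.
[7] (vii) [F6 :- H6.]. ⇒ new: F6.
Closure: {A4, B6, C, D2, E8, F6, G5, H6, J8, K, L2, M, N6, P, Q, S5, T, U9, V4, W} — 20 facts.

20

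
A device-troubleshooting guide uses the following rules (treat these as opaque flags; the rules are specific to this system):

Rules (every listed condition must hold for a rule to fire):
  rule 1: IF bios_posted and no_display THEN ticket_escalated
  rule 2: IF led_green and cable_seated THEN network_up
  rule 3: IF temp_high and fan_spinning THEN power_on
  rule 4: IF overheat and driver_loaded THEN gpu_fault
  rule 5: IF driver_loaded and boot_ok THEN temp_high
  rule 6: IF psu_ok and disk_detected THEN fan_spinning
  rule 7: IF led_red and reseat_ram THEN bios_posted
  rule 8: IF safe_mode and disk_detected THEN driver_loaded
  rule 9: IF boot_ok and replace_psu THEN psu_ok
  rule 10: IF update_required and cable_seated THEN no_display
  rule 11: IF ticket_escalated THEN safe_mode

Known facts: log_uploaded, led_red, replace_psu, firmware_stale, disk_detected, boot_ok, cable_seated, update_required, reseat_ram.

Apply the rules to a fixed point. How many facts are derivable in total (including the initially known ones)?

18

Round 1 fires rule 7, rule 9, rule 10, giving bios_posted, psu_ok, no_display.
Round 2 fires rule 1, rule 6, giving ticket_escalated, fan_spinning.
Round 3 fires rule 11, giving safe_mode.
Round 4 fires rule 8, giving driver_loaded.
Round 5 fires rule 5, giving temp_high.
Round 6 fires rule 3, giving power_on.
Closure: {bios_posted, boot_ok, cable_seated, disk_detected, driver_loaded, fan_spinning, firmware_stale, led_red, log_uploaded, no_display, power_on, psu_ok, replace_psu, reseat_ram, safe_mode, temp_high, ticket_escalated, update_required} — 18 facts.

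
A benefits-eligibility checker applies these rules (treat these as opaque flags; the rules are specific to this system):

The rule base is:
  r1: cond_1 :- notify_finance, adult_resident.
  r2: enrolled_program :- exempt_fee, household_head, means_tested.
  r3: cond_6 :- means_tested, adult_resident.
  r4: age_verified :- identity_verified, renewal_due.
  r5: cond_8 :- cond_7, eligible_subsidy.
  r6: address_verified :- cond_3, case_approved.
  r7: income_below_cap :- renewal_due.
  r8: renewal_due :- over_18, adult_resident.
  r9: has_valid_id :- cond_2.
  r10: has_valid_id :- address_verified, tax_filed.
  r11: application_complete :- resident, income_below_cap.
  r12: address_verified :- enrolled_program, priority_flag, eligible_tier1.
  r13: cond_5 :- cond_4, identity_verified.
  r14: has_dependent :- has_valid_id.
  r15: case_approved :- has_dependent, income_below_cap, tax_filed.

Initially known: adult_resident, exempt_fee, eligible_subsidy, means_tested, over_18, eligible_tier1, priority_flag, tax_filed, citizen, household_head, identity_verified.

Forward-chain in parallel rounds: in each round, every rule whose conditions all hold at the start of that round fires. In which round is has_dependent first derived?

Round 1: r2 [enrolled_program :- exempt_fee, household_head, means_tested.]; r3 [cond_6 :- means_tested, adult_resident.]; r8 [renewal_due :- over_18, adult_resident.]. Adds enrolled_program, cond_6, renewal_due.
Round 2: r4 [age_verified :- identity_verified, renewal_due.]; r7 [income_below_cap :- renewal_due.]; r12 [address_verified :- enrolled_program, priority_flag, eligible_tier1.]. Adds age_verified, income_below_cap, address_verified.
Round 3: r10 [has_valid_id :- address_verified, tax_filed.]. Adds has_valid_id.
Round 4: r14 [has_dependent :- has_valid_id.]. Adds has_dependent.
has_dependent first appears in round 4.

4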